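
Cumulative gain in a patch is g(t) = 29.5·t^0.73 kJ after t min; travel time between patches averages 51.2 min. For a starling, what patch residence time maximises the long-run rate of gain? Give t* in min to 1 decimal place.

138.4 min

Optimal t* satisfies g'(t*) = g(t*)/(T + t*).
g'(t) = 0.73·29.5·t^-0.27. Setting 0.73·29.5·t^-0.27 = 29.5·t^0.73/(51.2+t) gives 0.73(51.2+t) = t, so 0.27·t = 0.73×51.2.
t* = 0.73×51.2/0.27 = 138.4 min.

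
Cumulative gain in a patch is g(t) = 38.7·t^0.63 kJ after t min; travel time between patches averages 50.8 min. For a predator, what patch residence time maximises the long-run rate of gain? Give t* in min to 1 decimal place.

By the marginal value theorem, leave when the instantaneous gain rate g'(t) equals the habitat-wide average g(t)/(T + t).
g'(t) = 0.63·38.7·t^-0.37. Setting 0.63·38.7·t^-0.37 = 38.7·t^0.63/(50.8+t) gives 0.63(50.8+t) = t, so 0.37·t = 0.63×50.8.
t* = 0.63×50.8/0.37 = 86.5 min.

86.5 min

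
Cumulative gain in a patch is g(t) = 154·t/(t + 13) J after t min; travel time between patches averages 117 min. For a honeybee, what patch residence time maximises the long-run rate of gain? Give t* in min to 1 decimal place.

39.0 min

Maximise g(t)/(T+t): set derivative to zero → g'(t)(T+t) = g(t).
g'(t) = 154·13/(t + 13)². Setting 154·13/(t+13)² = 154t/[(t+13)(117+t)] gives 13(117+t) = t(t+13), so t² = 13×117 = 1521.
t* = √1521 = 39 min.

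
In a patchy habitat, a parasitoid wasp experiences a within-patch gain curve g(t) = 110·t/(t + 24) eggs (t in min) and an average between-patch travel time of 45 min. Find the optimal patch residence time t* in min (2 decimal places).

By the marginal value theorem, leave when the instantaneous gain rate g'(t) equals the habitat-wide average g(t)/(T + t).
g'(t) = 110·24/(t + 24)². Setting 110·24/(t+24)² = 110t/[(t+24)(45+t)] gives 24(45+t) = t(t+24), so t² = 24×45 = 1080.
t* = √1080 = 32.86 min.

32.86 min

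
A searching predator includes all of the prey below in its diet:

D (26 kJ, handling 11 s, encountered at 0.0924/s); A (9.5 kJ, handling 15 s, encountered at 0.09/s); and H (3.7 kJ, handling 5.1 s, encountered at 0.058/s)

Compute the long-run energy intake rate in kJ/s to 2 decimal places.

R = Σλ_iE_i / (1 + Σλ_ih_i)
Numerator: 0.0924×26 + 0.09×9.5 + 0.058×3.7 = 3.472
Denominator: 1 + 0.0924×11 + 0.09×15 + 0.058×5.1 = 3.662
R = 3.472/3.662 = 0.9481 kJ/s

0.95 kJ/s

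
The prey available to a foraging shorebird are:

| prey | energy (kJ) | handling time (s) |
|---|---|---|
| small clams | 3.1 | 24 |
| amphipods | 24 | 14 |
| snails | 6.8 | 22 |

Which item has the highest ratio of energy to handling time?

Profitability E/h (kJ/s): small clams = 3.1/24 = 0.129, amphipods = 24/14 = 1.71, snails = 6.8/22 = 0.309.
Ranked: amphipods > snails > small clams.

amphipods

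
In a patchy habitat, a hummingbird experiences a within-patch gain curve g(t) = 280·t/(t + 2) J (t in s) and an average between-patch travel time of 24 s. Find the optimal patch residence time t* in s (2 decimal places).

6.93 s

Optimal t* satisfies g'(t*) = g(t*)/(T + t*).
g'(t) = 280·2/(t + 2)². Setting 280·2/(t+2)² = 280t/[(t+2)(24+t)] gives 2(24+t) = t(t+2), so t² = 2×24 = 48.
t* = √48 = 6.928 s.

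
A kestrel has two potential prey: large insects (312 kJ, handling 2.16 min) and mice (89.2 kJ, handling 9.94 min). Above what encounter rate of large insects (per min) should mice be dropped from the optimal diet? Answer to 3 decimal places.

0.031 per min

At the threshold, the rate on large insects alone equals the profitability of mice: λ·312/(1 + λ·2.16) = 89.2/9.94 = 8.974.
Rearranging, λ(312 − 8.974×2.16) = 8.974, so λ = 8.974/292.6 = 0.03067 per min.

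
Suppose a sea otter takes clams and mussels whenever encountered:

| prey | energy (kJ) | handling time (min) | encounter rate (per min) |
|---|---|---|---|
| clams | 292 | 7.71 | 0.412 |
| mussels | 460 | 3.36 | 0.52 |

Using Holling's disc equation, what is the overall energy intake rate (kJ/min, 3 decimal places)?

R = Σλ_iE_i / (1 + Σλ_ih_i)
Numerator: 0.412×292 + 0.52×460 = 359.5
Denominator: 1 + 0.412×7.71 + 0.52×3.36 = 5.924
R = 359.5/5.924 = 60.69 kJ/min

60.689 kJ/min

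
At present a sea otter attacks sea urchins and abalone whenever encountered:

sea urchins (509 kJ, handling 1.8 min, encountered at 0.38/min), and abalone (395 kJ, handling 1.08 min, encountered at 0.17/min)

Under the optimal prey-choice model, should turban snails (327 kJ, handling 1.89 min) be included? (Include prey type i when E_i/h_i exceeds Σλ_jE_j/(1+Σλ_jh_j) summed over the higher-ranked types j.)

Intake rate on the current diet: R = (0.38×509 + 0.17×395) / (1 + 0.38×1.8 + 0.17×1.08) = 260.6/1.868 = 139.5 kJ/min.
turban snails: E/h = 327/1.89 = 173 kJ/min.
Since 173 > R, including turban snails increases the long-run rate.

Yes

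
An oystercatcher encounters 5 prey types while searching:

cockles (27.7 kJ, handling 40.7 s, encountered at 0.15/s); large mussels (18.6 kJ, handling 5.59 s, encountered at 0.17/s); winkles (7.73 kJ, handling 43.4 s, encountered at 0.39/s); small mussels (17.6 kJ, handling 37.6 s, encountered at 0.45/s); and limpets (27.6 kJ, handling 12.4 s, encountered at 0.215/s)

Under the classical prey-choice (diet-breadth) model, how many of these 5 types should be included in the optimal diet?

2

Rank by E/h (kJ/s): large mussels 3.33, limpets 2.23, cockles 0.681, small mussels 0.468, winkles 0.178. Include each in turn until the next type's E/h falls below the running intake rate.
Rate on top 1: 1.621. limpets: 2.23 > 1.621 → include.
Rate on top 2: 1.97. cockles: 0.681 < 1.97 → exclude; stop.
Optimal diet: large mussels, limpets — 2 of 5 types.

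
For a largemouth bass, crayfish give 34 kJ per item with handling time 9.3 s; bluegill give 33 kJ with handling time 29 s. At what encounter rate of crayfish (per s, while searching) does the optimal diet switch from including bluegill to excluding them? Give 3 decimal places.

0.049 per s

Drop bluegill once their profitability E₂/h₂ falls below the rate achievable on crayfish alone: E₂/h₂ = λE₁/(1 + λh₁).
Solve for λ: λE₁h₂ = E₂(1 + λh₁) → λ(E₁h₂ − E₂h₁) = E₂ → λ = E₂/(E₁h₂ − E₂h₁).
λ = 33/(34×29 − 33×9.3) = 33/679.1 = 0.04859 per s.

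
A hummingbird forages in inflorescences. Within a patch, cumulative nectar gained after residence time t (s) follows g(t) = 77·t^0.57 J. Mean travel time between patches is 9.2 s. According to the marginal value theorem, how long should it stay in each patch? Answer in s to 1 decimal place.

12.2 s

By the marginal value theorem, leave when the instantaneous gain rate g'(t) equals the habitat-wide average g(t)/(T + t).
g'(t) = 0.57·77·t^-0.43. Setting 0.57·77·t^-0.43 = 77·t^0.57/(9.2+t) gives 0.57(9.2+t) = t, so 0.43·t = 0.57×9.2.
t* = 0.57×9.2/0.43 = 12.2 s.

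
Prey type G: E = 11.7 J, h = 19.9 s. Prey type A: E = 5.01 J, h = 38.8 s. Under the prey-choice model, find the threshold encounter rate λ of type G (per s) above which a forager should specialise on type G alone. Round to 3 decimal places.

The zero-one rule: include type A iff E₂/h₂ > λE₁/(1+λh₁). Equality gives the switch point.
λE₁h₂ = E₂ + λE₂h₁ ⇒ λ = E₂/(E₁h₂ − E₂h₁) = 5.01/(454 − 99.7) = 0.01414 per s.

0.014 per s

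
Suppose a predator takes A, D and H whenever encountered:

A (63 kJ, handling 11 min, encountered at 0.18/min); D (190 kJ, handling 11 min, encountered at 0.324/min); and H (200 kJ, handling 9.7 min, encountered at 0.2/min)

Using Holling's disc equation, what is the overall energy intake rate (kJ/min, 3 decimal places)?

13.307 kJ/min

R = (0.18×63 + 0.324×190 + 0.2×200) / (1 + 0.18×11 + 0.324×11 + 0.2×9.7) = 112.9/8.484 = 13.31 kJ/min.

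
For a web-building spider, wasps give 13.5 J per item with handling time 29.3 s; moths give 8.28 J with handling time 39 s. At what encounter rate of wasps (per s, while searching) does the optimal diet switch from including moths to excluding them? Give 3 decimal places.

0.029 per s

The zero-one rule: include moths iff E₂/h₂ > λE₁/(1+λh₁). Equality gives the switch point.
λE₁h₂ = E₂ + λE₂h₁ ⇒ λ = E₂/(E₁h₂ − E₂h₁) = 8.28/(526.5 − 242.6) = 0.02917 per s.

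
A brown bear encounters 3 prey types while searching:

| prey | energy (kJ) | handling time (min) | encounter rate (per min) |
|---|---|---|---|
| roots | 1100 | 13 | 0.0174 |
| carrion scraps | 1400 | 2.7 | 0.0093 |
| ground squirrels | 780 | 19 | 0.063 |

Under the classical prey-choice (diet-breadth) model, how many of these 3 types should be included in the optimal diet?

3

Profitabilities (E/h, kJ/min): carrion scraps 519, roots 84.6, ground squirrels 41.1. Add prey in this order while the next type's profitability exceeds the intake rate on those already taken.
Rate on top 1: 12.7. roots: 84.6 > 12.7 → include.
Rate on top 2: 25.7. ground squirrels: 41.1 > 25.7 → include.
Optimal diet: carrion scraps, roots, ground squirrels — 3 of 3 types.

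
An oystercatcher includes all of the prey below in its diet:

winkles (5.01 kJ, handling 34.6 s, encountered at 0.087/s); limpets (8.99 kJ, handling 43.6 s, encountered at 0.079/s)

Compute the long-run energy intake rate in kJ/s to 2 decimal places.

0.15 kJ/s

Energy encountered per unit search time: 0.087×5.01 + 0.079×8.99 = 1.146 kJ/s.
Handling time per unit search time: 0.087×34.6 + 0.079×43.6 = 6.455.
Rate = 1.146/(1 + 6.455) = 0.1537 kJ/s.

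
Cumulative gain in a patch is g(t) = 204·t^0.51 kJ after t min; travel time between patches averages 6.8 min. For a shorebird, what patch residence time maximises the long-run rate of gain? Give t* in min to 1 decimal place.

Maximise g(t)/(T+t): set derivative to zero → g'(t)(T+t) = g(t).
g'(t) = 0.51·204·t^-0.49. Setting 0.51·204·t^-0.49 = 204·t^0.51/(6.8+t) gives 0.51(6.8+t) = t, so 0.49·t = 0.51×6.8.
t* = 0.51×6.8/0.49 = 7.078 min.

7.1 min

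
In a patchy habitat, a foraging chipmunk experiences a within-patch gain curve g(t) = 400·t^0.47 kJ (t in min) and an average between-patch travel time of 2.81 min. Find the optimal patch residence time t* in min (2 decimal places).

Maximise g(t)/(T+t): set derivative to zero → g'(t)(T+t) = g(t).
g'(t) = 0.47·400·t^-0.53. Setting 0.47·400·t^-0.53 = 400·t^0.47/(2.81+t) gives 0.47(2.81+t) = t, so 0.53·t = 0.47×2.81.
t* = 0.47×2.81/0.53 = 2.492 min.

2.49 min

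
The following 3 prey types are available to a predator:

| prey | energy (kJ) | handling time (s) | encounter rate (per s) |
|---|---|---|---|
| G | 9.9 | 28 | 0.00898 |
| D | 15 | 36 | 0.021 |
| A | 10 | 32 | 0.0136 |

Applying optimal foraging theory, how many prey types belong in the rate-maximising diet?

E/h in descending order: D 0.417, G 0.354, A 0.312 kJ/s. The optimal diet is the largest prefix of this list for which every included type satisfies E_i/h_i > R on the types above it.
Rate on top 1: 0.1794. G: 0.354 > 0.1794 → include.
Rate on top 2: 0.2012. A: 0.312 > 0.2012 → include.
Optimal diet: D, G, A — 3 of 3 types.

3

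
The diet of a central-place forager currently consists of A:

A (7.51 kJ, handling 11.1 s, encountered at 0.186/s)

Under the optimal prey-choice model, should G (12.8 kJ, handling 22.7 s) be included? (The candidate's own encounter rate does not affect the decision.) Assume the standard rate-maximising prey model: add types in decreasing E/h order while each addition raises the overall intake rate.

Yes

Current rate: (0.186×7.51)/(1 + 0.186×11.1) = 0.4558 kJ/s.
G: E/h = 12.8/22.7 = 0.5639 kJ/s.
Since 0.5639 > R, including G increases the long-run rate.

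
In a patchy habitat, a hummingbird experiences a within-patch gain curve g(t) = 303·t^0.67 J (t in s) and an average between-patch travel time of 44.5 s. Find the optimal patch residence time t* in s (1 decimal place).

Maximise g(t)/(T+t): set derivative to zero → g'(t)(T+t) = g(t).
g'(t) = 0.67·303·t^-0.33. Setting 0.67·303·t^-0.33 = 303·t^0.67/(44.5+t) gives 0.67(44.5+t) = t, so 0.33·t = 0.67×44.5.
t* = 0.67×44.5/0.33 = 90.35 s.

90.3 s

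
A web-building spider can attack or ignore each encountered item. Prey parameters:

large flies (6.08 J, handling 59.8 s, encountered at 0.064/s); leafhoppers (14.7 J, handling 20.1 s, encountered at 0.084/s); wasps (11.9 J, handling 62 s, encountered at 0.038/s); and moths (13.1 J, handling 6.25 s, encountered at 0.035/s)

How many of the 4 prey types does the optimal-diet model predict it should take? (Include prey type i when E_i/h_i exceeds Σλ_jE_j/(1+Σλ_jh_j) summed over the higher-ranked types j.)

E/h in descending order: moths 2.1, leafhoppers 0.731, wasps 0.192, large flies 0.102 J/s. The optimal diet is the largest prefix of this list for which every included type satisfies E_i/h_i > R on the types above it.
Rate on top 1: 0.3762. leafhoppers: 0.731 > 0.3762 → include.
Rate on top 2: 0.5825. wasps: 0.192 < 0.5825 → exclude; stop.
Optimal diet: moths, leafhoppers — 2 of 4 types.

2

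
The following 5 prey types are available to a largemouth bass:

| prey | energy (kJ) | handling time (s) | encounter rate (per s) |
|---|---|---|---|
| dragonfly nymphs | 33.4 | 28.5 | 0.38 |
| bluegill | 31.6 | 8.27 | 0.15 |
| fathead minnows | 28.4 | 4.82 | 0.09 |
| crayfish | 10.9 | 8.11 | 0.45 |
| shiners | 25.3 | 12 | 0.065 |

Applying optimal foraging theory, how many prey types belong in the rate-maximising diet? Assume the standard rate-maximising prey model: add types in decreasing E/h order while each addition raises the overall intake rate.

E/h in descending order: fathead minnows 5.89, bluegill 3.82, shiners 2.11, crayfish 1.34, dragonfly nymphs 1.17 kJ/s. The optimal diet is the largest prefix of this list for which every included type satisfies E_i/h_i > R on the types above it.
Rate on top 1: 1.783. bluegill: 3.82 > 1.783 → include.
Rate on top 2: 2.728. shiners: 2.11 < 2.728 → exclude; stop.
Optimal diet: fathead minnows, bluegill — 2 of 5 types.

2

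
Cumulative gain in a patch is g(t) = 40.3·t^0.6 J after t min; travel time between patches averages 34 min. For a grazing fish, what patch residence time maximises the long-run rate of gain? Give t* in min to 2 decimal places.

51.00 min

Maximise g(t)/(T+t): set derivative to zero → g'(t)(T+t) = g(t).
g'(t) = 0.6·40.3·t^-0.4. Setting 0.6·40.3·t^-0.4 = 40.3·t^0.6/(34+t) gives 0.6(34+t) = t, so 0.40·t = 0.6×34.
t* = 0.6×34/0.40 = 51 min.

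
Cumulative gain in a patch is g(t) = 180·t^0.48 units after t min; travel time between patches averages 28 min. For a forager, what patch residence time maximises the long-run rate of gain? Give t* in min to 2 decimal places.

25.85 min

Optimal t* satisfies g'(t*) = g(t*)/(T + t*).
g'(t) = 0.48·180·t^-0.52. Setting 0.48·180·t^-0.52 = 180·t^0.48/(28+t) gives 0.48(28+t) = t, so 0.52·t = 0.48×28.
t* = 0.48×28/0.52 = 25.85 min.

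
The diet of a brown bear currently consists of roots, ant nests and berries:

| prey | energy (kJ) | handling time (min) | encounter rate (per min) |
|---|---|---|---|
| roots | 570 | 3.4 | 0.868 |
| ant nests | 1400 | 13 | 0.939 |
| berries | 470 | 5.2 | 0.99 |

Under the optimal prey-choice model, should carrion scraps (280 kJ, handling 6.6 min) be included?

No

On roots, ant nests and berries alone, R = ΣλE/(1+Σλh) = 2275/21.31 = 106.8 kJ/min.
carrion scraps: E/h = 280/6.6 = 42.42 kJ/min.
42.42 < 106.8, so adding carrion scraps would lower the average — exclude it.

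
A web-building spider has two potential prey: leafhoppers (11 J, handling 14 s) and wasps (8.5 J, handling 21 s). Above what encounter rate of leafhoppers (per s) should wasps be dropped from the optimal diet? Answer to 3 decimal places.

0.076 per s

The zero-one rule: include wasps iff E₂/h₂ > λE₁/(1+λh₁). Equality gives the switch point.
λE₁h₂ = E₂ + λE₂h₁ ⇒ λ = E₂/(E₁h₂ − E₂h₁) = 8.5/(231 − 119) = 0.07589 per s.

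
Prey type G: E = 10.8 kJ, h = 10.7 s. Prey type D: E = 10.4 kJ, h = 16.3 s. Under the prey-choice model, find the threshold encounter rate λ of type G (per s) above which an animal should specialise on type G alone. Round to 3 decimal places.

The zero-one rule: include type D iff E₂/h₂ > λE₁/(1+λh₁). Equality gives the switch point.
λE₁h₂ = E₂ + λE₂h₁ ⇒ λ = E₂/(E₁h₂ − E₂h₁) = 10.4/(176 − 111.3) = 0.1606 per s.

0.161 per s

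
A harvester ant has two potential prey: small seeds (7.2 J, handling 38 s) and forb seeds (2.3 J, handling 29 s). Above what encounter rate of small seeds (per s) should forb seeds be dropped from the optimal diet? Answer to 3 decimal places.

0.019 per s

At the threshold, the rate on small seeds alone equals the profitability of forb seeds: λ·7.2/(1 + λ·38) = 2.3/29 = 0.07931.
Rearranging, λ(7.2 − 0.07931×38) = 0.07931, so λ = 0.07931/4.186 = 0.01895 per s.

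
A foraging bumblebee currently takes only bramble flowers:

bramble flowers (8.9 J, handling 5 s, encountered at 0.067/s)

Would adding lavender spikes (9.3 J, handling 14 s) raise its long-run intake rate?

Current rate: (0.067×8.9)/(1 + 0.067×5) = 0.4467 J/s.
lavender spikes: E/h = 9.3/14 = 0.6643 J/s.
0.6643 > 0.4467, so adding lavender spikes raises the average — include it.

Yes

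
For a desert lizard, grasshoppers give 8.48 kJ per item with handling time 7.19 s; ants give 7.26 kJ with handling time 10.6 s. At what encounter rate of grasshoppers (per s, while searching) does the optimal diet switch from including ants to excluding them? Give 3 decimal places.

At the threshold, the rate on grasshoppers alone equals the profitability of ants: λ·8.48/(1 + λ·7.19) = 7.26/10.6 = 0.6849.
Rearranging, λ(8.48 − 0.6849×7.19) = 0.6849, so λ = 0.6849/3.556 = 0.1926 per s.

0.193 per s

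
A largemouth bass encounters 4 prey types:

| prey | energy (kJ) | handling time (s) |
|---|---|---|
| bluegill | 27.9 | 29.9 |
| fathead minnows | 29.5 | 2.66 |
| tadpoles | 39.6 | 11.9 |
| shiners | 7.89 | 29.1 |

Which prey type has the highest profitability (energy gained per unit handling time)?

In descending order of E/h:
fathead minnows: 29.5/2.66 = 11.1 kJ/s
tadpoles: 39.6/11.9 = 3.33 kJ/s
bluegill: 27.9/29.9 = 0.933 kJ/s
shiners: 7.89/29.1 = 0.271 kJ/s

fathead minnows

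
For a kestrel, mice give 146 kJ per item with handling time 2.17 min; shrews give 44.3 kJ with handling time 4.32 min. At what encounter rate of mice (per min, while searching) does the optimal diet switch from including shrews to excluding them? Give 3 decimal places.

Drop shrews once their profitability E₂/h₂ falls below the rate achievable on mice alone: E₂/h₂ = λE₁/(1 + λh₁).
Solve for λ: λE₁h₂ = E₂(1 + λh₁) → λ(E₁h₂ − E₂h₁) = E₂ → λ = E₂/(E₁h₂ − E₂h₁).
λ = 44.3/(146×4.32 − 44.3×2.17) = 44.3/534.6 = 0.08287 per min.

0.083 per min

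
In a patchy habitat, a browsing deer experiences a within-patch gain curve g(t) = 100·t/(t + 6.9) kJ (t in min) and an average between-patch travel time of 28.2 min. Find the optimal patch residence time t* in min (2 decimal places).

Maximise g(t)/(T+t): set derivative to zero → g'(t)(T+t) = g(t).
g'(t) = 100·6.9/(t + 6.9)². Setting 100·6.9/(t+6.9)² = 100t/[(t+6.9)(28.2+t)] gives 6.9(28.2+t) = t(t+6.9), so t² = 6.9×28.2 = 194.6.
t* = √194.6 = 13.95 min.

13.95 min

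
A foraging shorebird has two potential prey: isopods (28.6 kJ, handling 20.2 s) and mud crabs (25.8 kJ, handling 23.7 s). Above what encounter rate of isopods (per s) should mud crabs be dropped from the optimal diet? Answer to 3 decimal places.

0.165 per s

Drop mud crabs once their profitability E₂/h₂ falls below the rate achievable on isopods alone: E₂/h₂ = λE₁/(1 + λh₁).
Solve for λ: λE₁h₂ = E₂(1 + λh₁) → λ(E₁h₂ − E₂h₁) = E₂ → λ = E₂/(E₁h₂ − E₂h₁).
λ = 25.8/(28.6×23.7 − 25.8×20.2) = 25.8/156.7 = 0.1647 per s.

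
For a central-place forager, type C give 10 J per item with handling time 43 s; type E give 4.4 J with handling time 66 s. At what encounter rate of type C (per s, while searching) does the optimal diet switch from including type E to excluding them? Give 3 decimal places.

Drop type E once their profitability E₂/h₂ falls below the rate achievable on type C alone: E₂/h₂ = λE₁/(1 + λh₁).
Solve for λ: λE₁h₂ = E₂(1 + λh₁) → λ(E₁h₂ − E₂h₁) = E₂ → λ = E₂/(E₁h₂ − E₂h₁).
λ = 4.4/(10×66 − 4.4×43) = 4.4/470.8 = 0.009346 per s.

0.009 per s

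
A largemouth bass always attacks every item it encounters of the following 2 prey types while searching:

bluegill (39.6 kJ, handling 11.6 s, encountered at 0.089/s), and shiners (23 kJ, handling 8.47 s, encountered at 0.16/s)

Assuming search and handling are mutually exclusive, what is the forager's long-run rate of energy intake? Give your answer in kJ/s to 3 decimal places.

2.127 kJ/s

R = Σλ_iE_i / (1 + Σλ_ih_i)
Numerator: 0.089×39.6 + 0.16×23 = 7.204
Denominator: 1 + 0.089×11.6 + 0.16×8.47 = 3.388
R = 7.204/3.388 = 2.127 kJ/s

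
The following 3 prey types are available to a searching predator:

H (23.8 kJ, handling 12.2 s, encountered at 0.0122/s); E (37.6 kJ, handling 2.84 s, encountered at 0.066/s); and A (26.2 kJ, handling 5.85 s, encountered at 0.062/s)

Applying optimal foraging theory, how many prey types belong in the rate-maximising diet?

Rank by E/h (kJ/s): E 13.2, A 4.48, H 1.95. Include each in turn until the next type's E/h falls below the running intake rate.
Rate on top 1: 2.09. A: 4.48 > 2.09 → include.
Rate on top 2: 2.649. H: 1.95 < 2.649 → exclude; stop.
Optimal diet: E, A — 2 of 3 types.

2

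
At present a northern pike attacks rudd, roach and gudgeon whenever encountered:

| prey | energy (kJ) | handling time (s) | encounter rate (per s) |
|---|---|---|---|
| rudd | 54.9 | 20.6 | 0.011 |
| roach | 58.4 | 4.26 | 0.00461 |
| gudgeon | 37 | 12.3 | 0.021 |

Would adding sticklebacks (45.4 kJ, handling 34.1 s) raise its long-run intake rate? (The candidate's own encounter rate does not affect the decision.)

Yes

Current rate: (0.011×54.9 + 0.00461×58.4 + 0.021×37)/(1 + 0.011×20.6 + 0.00461×4.26 + 0.021×12.3) = 1.097 kJ/s.
sticklebacks: E/h = 45.4/34.1 = 1.331 kJ/s.
Since 1.331 > R, including sticklebacks increases the long-run rate.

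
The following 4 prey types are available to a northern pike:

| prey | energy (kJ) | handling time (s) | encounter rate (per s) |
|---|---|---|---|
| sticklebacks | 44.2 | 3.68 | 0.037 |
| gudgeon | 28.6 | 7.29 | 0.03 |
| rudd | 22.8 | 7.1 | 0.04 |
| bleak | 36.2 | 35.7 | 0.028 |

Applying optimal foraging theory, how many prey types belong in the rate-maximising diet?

Profitabilities (E/h, kJ/s): sticklebacks 12, gudgeon 3.92, rudd 3.21, bleak 1.01. Add prey in this order while the next type's profitability exceeds the intake rate on those already taken.
Rate on top 1: 1.439. gudgeon: 3.92 > 1.439 → include.
Rate on top 2: 1.84. rudd: 3.21 > 1.84 → include.
Rate on top 3: 2.078. bleak: 1.01 < 2.078 → exclude; stop.
Optimal diet: sticklebacks, gudgeon, rudd — 3 of 4 types.

3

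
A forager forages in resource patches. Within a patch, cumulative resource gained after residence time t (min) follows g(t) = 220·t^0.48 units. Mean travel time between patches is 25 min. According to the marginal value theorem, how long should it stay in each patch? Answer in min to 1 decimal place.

23.1 min

By the marginal value theorem, leave when the instantaneous gain rate g'(t) equals the habitat-wide average g(t)/(T + t).
g'(t) = 0.48·220·t^-0.52. Setting 0.48·220·t^-0.52 = 220·t^0.48/(25+t) gives 0.48(25+t) = t, so 0.52·t = 0.48×25.
t* = 0.48×25/0.52 = 23.08 min.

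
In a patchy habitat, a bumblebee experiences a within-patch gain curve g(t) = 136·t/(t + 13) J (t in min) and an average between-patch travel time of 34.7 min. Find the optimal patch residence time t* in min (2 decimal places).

By the marginal value theorem, leave when the instantaneous gain rate g'(t) equals the habitat-wide average g(t)/(T + t).
g'(t) = 136·13/(t + 13)². Setting 136·13/(t+13)² = 136t/[(t+13)(34.7+t)] gives 13(34.7+t) = t(t+13), so t² = 13×34.7 = 451.1.
t* = √451.1 = 21.24 min.

21.24 min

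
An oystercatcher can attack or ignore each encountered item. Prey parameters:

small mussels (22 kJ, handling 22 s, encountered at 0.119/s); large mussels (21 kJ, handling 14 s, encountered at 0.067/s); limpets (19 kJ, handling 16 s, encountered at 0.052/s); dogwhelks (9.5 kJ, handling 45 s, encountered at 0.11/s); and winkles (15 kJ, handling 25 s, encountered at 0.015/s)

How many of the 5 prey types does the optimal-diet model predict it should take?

Rank by E/h (kJ/s): large mussels 1.5, limpets 1.19, small mussels 1, winkles 0.6, dogwhelks 0.211. Include each in turn until the next type's E/h falls below the running intake rate.
Rate on top 1: 0.726. limpets: 1.19 > 0.726 → include.
Rate on top 2: 0.8646. small mussels: 1 > 0.8646 → include.
Rate on top 3: 0.9304. winkles: 0.6 < 0.9304 → exclude; stop.
Optimal diet: large mussels, limpets, small mussels — 3 of 5 types.

3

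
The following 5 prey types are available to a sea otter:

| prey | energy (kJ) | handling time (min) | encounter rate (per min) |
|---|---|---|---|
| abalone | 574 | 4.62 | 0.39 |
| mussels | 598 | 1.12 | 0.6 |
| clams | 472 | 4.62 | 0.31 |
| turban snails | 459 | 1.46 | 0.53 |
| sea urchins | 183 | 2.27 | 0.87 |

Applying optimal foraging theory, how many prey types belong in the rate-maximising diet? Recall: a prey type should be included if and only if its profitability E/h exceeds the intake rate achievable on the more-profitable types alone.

2

Rank by E/h (kJ/min): mussels 534, turban snails 314, abalone 124, clams 102, sea urchins 80.6. Include each in turn until the next type's E/h falls below the running intake rate.
Rate on top 1: 214.6. turban snails: 314 > 214.6 → include.
Rate on top 2: 246.2. abalone: 124 < 246.2 → exclude; stop.
Optimal diet: mussels, turban snails — 2 of 5 types.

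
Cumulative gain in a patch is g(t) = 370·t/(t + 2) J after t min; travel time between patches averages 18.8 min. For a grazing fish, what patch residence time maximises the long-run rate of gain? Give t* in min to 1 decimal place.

6.1 min

Maximise g(t)/(T+t): set derivative to zero → g'(t)(T+t) = g(t).
g'(t) = 370·2/(t + 2)². Setting 370·2/(t+2)² = 370t/[(t+2)(18.8+t)] gives 2(18.8+t) = t(t+2), so t² = 2×18.8 = 37.6.
t* = √37.6 = 6.132 min.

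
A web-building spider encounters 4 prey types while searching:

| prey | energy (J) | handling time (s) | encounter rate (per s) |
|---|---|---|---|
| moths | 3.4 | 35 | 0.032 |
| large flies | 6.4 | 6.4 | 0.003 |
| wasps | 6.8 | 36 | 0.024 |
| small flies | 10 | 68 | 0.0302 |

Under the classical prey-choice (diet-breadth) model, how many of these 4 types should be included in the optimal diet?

Rank by E/h (J/s): large flies 1, wasps 0.189, small flies 0.147, moths 0.0971. Include each in turn until the next type's E/h falls below the running intake rate.
Rate on top 1: 0.01884. wasps: 0.189 > 0.01884 → include.
Rate on top 2: 0.09686. small flies: 0.147 > 0.09686 → include.
Rate on top 3: 0.123. moths: 0.0971 < 0.123 → exclude; stop.
Optimal diet: large flies, wasps, small flies — 3 of 4 types.

3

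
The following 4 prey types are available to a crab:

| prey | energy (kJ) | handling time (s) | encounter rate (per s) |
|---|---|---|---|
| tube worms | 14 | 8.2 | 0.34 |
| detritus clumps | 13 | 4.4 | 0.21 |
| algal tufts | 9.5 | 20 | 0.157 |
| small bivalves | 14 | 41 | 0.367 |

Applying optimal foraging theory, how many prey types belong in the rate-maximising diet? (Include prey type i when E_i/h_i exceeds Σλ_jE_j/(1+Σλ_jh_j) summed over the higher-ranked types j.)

Rank by E/h (kJ/s): detritus clumps 2.95, tube worms 1.71, algal tufts 0.475, small bivalves 0.341. Include each in turn until the next type's E/h falls below the running intake rate.
Rate on top 1: 1.419. tube worms: 1.71 > 1.419 → include.
Rate on top 2: 1.59. algal tufts: 0.475 < 1.59 → exclude; stop.
Optimal diet: detritus clumps, tube worms — 2 of 4 types.

2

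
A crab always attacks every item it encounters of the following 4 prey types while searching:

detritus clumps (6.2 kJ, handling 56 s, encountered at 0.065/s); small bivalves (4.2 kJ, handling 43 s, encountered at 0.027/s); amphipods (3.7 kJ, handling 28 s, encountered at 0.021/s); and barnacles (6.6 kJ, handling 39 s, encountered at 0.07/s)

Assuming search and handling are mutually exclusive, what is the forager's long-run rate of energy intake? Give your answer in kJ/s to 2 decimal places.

R = Σλ_iE_i / (1 + Σλ_ih_i)
Numerator: 0.065×6.2 + 0.027×4.2 + 0.021×3.7 + 0.07×6.6 = 1.056
Denominator: 1 + 0.065×56 + 0.027×43 + 0.021×28 + 0.07×39 = 9.119
R = 1.056/9.119 = 0.1158 kJ/s

0.12 kJ/s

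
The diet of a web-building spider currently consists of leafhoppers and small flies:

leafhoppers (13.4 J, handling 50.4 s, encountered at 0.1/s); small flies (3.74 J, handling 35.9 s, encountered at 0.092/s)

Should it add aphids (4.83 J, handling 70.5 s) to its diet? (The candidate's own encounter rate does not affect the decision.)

Intake rate on the current diet: R = (0.1×13.4 + 0.092×3.74) / (1 + 0.1×50.4 + 0.092×35.9) = 1.684/9.343 = 0.1803 J/s.
Profitability of aphids: 4.83/70.5 = 0.06851 J/s.
Since 0.06851 < R, time spent handling aphids is better spent searching.

No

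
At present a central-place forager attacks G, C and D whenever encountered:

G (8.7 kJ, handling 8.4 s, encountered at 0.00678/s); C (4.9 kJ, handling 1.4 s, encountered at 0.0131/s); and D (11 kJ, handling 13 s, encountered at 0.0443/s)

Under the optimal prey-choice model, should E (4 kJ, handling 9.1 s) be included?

Intake rate on the current diet: R = (0.00678×8.7 + 0.0131×4.9 + 0.0443×11) / (1 + 0.00678×8.4 + 0.0131×1.4 + 0.0443×13) = 0.6105/1.651 = 0.3697 kJ/s.
E: E/h = 4/9.1 = 0.4396 kJ/s.
Since 0.4396 > R, including E increases the long-run rate.

Yes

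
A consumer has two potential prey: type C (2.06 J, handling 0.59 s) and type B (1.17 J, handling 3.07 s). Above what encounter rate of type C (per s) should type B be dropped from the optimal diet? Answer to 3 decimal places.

0.208 per s

The zero-one rule: include type B iff E₂/h₂ > λE₁/(1+λh₁). Equality gives the switch point.
λE₁h₂ = E₂ + λE₂h₁ ⇒ λ = E₂/(E₁h₂ − E₂h₁) = 1.17/(6.324 − 0.6903) = 0.2077 per s.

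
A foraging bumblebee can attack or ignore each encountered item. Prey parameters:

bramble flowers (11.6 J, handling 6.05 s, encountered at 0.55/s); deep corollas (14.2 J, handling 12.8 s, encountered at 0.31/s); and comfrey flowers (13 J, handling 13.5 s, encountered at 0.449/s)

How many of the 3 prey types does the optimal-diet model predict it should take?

1

E/h in descending order: bramble flowers 1.92, deep corollas 1.11, comfrey flowers 0.963 J/s. The optimal diet is the largest prefix of this list for which every included type satisfies E_i/h_i > R on the types above it.
Rate on top 1: 1.474. deep corollas: 1.11 < 1.474 → exclude; stop.
Optimal diet: bramble flowers — 1 of 3 types.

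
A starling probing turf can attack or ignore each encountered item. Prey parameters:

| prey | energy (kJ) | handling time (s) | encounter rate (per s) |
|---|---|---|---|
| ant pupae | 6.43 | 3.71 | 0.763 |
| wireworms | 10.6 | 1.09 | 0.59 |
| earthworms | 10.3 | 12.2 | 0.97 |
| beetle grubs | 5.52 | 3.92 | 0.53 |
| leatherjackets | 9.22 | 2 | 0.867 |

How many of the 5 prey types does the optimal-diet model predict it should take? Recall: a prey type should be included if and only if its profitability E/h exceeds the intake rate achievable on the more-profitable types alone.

Rank by E/h (kJ/s): wireworms 9.72, leatherjackets 4.61, ant pupae 1.73, beetle grubs 1.41, earthworms 0.844. Include each in turn until the next type's E/h falls below the running intake rate.
Rate on top 1: 3.806. leatherjackets: 4.61 > 3.806 → include.
Rate on top 2: 4.219. ant pupae: 1.73 < 4.219 → exclude; stop.
Optimal diet: wireworms, leatherjackets — 2 of 5 types.

2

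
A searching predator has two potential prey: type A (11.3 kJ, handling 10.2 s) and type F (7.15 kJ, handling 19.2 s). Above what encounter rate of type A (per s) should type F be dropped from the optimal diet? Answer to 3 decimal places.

Drop type F once their profitability E₂/h₂ falls below the rate achievable on type A alone: E₂/h₂ = λE₁/(1 + λh₁).
Solve for λ: λE₁h₂ = E₂(1 + λh₁) → λ(E₁h₂ − E₂h₁) = E₂ → λ = E₂/(E₁h₂ − E₂h₁).
λ = 7.15/(11.3×19.2 − 7.15×10.2) = 7.15/144 = 0.04964 per s.

0.050 per s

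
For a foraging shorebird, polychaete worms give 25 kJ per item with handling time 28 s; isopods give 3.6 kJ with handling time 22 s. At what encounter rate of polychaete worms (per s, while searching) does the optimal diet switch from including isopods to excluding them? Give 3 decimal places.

Drop isopods once their profitability E₂/h₂ falls below the rate achievable on polychaete worms alone: E₂/h₂ = λE₁/(1 + λh₁).
Solve for λ: λE₁h₂ = E₂(1 + λh₁) → λ(E₁h₂ − E₂h₁) = E₂ → λ = E₂/(E₁h₂ − E₂h₁).
λ = 3.6/(25×22 − 3.6×28) = 3.6/449.2 = 0.008014 per s.

0.008 per s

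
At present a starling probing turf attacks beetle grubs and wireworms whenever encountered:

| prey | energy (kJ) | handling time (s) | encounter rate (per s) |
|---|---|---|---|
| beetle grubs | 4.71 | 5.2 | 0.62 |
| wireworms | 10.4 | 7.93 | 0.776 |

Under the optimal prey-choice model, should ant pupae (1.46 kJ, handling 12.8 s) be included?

No

Intake rate on the current diet: R = (0.62×4.71 + 0.776×10.4) / (1 + 0.62×5.2 + 0.776×7.93) = 10.99/10.38 = 1.059 kJ/s.
Profitability of ant pupae: 1.46/12.8 = 0.1141 kJ/s.
0.1141 < 1.059, so adding ant pupae would lower the average — exclude it.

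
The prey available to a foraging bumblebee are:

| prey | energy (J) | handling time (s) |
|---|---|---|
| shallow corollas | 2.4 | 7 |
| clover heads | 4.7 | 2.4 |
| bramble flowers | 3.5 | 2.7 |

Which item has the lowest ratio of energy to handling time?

In descending order of E/h:
clover heads: 4.7/2.4 = 1.96 J/s
bramble flowers: 3.5/2.7 = 1.3 J/s
shallow corollas: 2.4/7 = 0.343 J/s

shallow corollas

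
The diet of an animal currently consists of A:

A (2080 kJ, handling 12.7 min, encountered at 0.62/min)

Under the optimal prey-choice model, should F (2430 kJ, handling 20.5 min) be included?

Intake rate on the current diet: R = (0.62×2080) / (1 + 0.62×12.7) = 1290/8.874 = 145.3 kJ/min.
Profitability of F: 2430/20.5 = 118.5 kJ/min.
Since 118.5 < R, time spent handling F is better spent searching.

No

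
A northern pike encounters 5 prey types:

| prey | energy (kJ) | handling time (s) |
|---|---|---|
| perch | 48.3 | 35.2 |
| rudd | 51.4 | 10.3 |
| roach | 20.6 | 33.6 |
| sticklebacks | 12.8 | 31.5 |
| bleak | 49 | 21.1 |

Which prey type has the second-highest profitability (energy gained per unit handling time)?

Profitability E/h (kJ/s): perch = 48.3/35.2 = 1.37, rudd = 51.4/10.3 = 4.99, roach = 20.6/33.6 = 0.613, sticklebacks = 12.8/31.5 = 0.406, bleak = 49/21.1 = 2.32.
Ranked: rudd > bleak > perch > roach > sticklebacks.

bleak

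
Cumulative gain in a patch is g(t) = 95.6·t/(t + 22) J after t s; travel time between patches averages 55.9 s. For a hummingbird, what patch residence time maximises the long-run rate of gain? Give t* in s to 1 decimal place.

By the marginal value theorem, leave when the instantaneous gain rate g'(t) equals the habitat-wide average g(t)/(T + t).
g'(t) = 95.6·22/(t + 22)². Setting 95.6·22/(t+22)² = 95.6t/[(t+22)(55.9+t)] gives 22(55.9+t) = t(t+22), so t² = 22×55.9 = 1230.
t* = √1230 = 35.07 s.

35.1 s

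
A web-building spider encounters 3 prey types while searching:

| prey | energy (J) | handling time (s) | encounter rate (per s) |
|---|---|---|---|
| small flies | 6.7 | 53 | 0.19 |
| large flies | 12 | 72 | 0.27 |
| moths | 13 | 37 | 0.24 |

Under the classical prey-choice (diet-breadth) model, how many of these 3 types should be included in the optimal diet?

Rank by E/h (J/s): moths 0.351, large flies 0.167, small flies 0.126. Include each in turn until the next type's E/h falls below the running intake rate.
Rate on top 1: 0.3158. large flies: 0.167 < 0.3158 → exclude; stop.
Optimal diet: moths — 1 of 3 types.

1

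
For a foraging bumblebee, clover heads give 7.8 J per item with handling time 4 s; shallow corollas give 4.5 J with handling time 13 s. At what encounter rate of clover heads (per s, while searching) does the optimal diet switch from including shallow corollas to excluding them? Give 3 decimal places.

0.054 per s

At the threshold, the rate on clover heads alone equals the profitability of shallow corollas: λ·7.8/(1 + λ·4) = 4.5/13 = 0.3462.
Rearranging, λ(7.8 − 0.3462×4) = 0.3462, so λ = 0.3462/6.415 = 0.05396 per s.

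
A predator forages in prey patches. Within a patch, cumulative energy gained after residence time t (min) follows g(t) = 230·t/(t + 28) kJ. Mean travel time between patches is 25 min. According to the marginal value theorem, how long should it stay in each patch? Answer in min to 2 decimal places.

By the marginal value theorem, leave when the instantaneous gain rate g'(t) equals the habitat-wide average g(t)/(T + t).
g'(t) = 230·28/(t + 28)². Setting 230·28/(t+28)² = 230t/[(t+28)(25+t)] gives 28(25+t) = t(t+28), so t² = 28×25 = 700.
t* = √700 = 26.46 min.

26.46 min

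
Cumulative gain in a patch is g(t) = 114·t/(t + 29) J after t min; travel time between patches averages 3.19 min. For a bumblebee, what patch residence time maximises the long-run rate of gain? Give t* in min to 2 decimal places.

9.62 min

Optimal t* satisfies g'(t*) = g(t*)/(T + t*).
g'(t) = 114·29/(t + 29)². Setting 114·29/(t+29)² = 114t/[(t+29)(3.19+t)] gives 29(3.19+t) = t(t+29), so t² = 29×3.19 = 92.51.
t* = √92.51 = 9.618 min.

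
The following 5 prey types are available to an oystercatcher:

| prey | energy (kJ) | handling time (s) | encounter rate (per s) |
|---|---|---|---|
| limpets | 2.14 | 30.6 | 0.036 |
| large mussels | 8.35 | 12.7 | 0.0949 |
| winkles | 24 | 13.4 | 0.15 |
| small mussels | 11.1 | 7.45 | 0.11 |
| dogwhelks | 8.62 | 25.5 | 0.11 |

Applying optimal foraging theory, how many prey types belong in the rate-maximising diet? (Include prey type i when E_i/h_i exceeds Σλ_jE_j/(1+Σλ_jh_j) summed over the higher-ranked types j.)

E/h in descending order: winkles 1.79, small mussels 1.49, large mussels 0.657, dogwhelks 0.338, limpets 0.0699 kJ/s. The optimal diet is the largest prefix of this list for which every included type satisfies E_i/h_i > R on the types above it.
Rate on top 1: 1.196. small mussels: 1.49 > 1.196 → include.
Rate on top 2: 1.259. large mussels: 0.657 < 1.259 → exclude; stop.
Optimal diet: winkles, small mussels — 2 of 5 types.

2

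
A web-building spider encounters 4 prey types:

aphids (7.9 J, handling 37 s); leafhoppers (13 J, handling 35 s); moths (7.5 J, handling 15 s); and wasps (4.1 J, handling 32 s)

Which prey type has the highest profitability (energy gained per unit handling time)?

moths

Profitability E/h (J/s): aphids = 7.9/37 = 0.214, leafhoppers = 13/35 = 0.371, moths = 7.5/15 = 0.5, wasps = 4.1/32 = 0.128.
Ranked: moths > leafhoppers > aphids > wasps.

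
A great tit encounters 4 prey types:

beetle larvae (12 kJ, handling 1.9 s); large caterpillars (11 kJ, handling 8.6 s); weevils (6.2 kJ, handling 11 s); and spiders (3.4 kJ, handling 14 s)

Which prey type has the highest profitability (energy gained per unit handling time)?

beetle larvae

In descending order of E/h:
beetle larvae: 12/1.9 = 6.32 kJ/s
large caterpillars: 11/8.6 = 1.28 kJ/s
weevils: 6.2/11 = 0.564 kJ/s
spiders: 3.4/14 = 0.243 kJ/s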